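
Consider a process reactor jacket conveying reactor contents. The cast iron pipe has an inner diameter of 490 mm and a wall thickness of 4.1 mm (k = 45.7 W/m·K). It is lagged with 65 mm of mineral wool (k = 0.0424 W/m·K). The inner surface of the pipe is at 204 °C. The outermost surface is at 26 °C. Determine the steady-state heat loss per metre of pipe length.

q′ ≈ 205 W/m

Treating each annulus and film as a series resistance:
R_cast iron pipe wall = ln(249.1/245)/(2π×45.7×1) = 5.78×10^-5 K/W
R_mineral wool = ln(314.1/249.1)/(2π×0.0424×1) = 0.8703 K/W
R_total = 0.8704 K/W
Q = ΔT/R_total = 178/0.8704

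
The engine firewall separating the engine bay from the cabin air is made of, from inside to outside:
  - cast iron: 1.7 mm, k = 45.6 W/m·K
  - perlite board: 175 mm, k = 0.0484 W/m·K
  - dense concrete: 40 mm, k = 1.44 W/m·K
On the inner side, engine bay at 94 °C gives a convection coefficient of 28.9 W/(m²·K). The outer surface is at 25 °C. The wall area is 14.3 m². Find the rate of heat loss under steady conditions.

Series thermal resistances:
R_inner film = 1/(h_i·A) = 1/(28.9×14.3) = 0.00242 K/W
R_cast iron = L/(kA) = 0.0017/(45.6×14.3) = 2.607×10^-6 K/W
R_perlite board = L/(kA) = 0.175/(0.0484×14.3) = 0.2528 K/W
R_dense concrete = L/(kA) = 0.04/(1.44×14.3) = 0.001943 K/W
R_total = 0.2572 K/W
Q = ΔT / R_total = 69 / 0.2572

Q ≈ 268 W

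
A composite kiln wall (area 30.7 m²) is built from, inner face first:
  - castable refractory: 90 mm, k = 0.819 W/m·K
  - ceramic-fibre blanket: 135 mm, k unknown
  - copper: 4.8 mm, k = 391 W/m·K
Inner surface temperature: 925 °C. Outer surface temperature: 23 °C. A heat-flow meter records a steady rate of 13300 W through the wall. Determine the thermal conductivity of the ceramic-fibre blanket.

k ≈ 0.0685 W/(m·K)

Model the wall as resistances in series:
R_castable refractory = L/(kA) = 0.09/(0.819×30.7) = 0.003579 K/W
R_copper = L/(kA) = 0.0048/(391×30.7) = 3.999×10^-7 K/W
Sum of known resistances R_other = 0.00358 K/W
Total R = ΔT/Q = 902/13300 = 0.06782 K/W
R_ceramic-fibre blanket = R_total − R_other = 0.06424 K/W
k = L/(R·A) = 0.135/(0.06424×30.7)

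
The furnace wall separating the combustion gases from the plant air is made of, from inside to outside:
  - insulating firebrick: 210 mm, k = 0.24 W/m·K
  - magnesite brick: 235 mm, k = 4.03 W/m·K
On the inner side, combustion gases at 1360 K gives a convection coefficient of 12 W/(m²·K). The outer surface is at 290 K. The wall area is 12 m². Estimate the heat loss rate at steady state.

Model the wall as resistances in series:
R_inner film = 1/(h_i·A) = 1/(12×12) = 0.006944 K/W
R_insulating firebrick = L/(kA) = 0.21/(0.24×12) = 0.07292 K/W
R_magnesite brick = L/(kA) = 0.235/(4.03×12) = 0.004859 K/W
R_total = 0.08472 K/W
Q = ΔT / R_total = 1070 / 0.08472

Q ≈ 12600 W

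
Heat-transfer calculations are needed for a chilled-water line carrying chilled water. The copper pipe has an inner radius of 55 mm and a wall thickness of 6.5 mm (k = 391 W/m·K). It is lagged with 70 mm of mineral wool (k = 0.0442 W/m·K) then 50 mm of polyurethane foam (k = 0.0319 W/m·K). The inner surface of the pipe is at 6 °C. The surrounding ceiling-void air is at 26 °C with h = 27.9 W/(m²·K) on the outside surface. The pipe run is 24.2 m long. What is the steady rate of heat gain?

Q ≈ 111 W

Treating each annulus and film as a series resistance:
R_copper pipe wall = ln(61.5/55)/(2π×391×24.2) = 1.879×10^-6 K/W
R_mineral wool = ln(131.5/61.5)/(2π×0.0442×24.2) = 0.1131 K/W
R_polyurethane foam = ln(181.5/131.5)/(2π×0.0319×24.2) = 0.06644 K/W
R_outer film = 1/(h_o·2πr_oL) = 1/(27.9×2π×0.1815×24.2) = 0.001299 K/W
R_total = 0.1808 K/W
Q = ΔT/R_total = 20/0.1808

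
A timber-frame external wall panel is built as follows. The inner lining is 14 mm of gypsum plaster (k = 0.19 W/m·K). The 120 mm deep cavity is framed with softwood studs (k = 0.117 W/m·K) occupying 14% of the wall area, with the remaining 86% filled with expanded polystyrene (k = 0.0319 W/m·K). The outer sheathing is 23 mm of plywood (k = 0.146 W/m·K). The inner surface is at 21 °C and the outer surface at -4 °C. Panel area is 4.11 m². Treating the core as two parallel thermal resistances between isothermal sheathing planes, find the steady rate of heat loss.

Sheathing layers in series; stud and cavity paths in parallel between them.
R_inner = 0.014/(0.19×4.11) = 0.01793 K/W
R_stud  = 0.12/(0.117×0.14×4.11) = 1.782 K/W
R_cav   = 0.12/(0.0319×0.86×4.11) = 1.064 K/W
1/R_core = 1/R_stud + 1/R_cav → R_core = 0.6664 K/W
R_outer = 0.023/(0.146×4.11) = 0.03833 K/W
R_total = 0.7226 K/W
Q = ΔT/R_total = 25/0.7226

Q ≈ 34.6 W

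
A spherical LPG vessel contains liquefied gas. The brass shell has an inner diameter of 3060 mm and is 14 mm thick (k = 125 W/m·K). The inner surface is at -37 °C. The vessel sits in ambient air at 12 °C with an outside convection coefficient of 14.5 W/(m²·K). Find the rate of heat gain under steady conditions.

Spherical conduction: R = (1/r_in − 1/r_out)/(4πk) per layer; series-sum.
R_brass shell = (1/1.53 − 1/1.544)/(4π×125) = 3.773×10^-6 K/W
R_outer film = 1/(h·4πr_o²) = 1/(14.5×4π×1.544²) = 0.002302 K/W
R_total = 0.002306 K/W
Q = ΔT/R_total = 49/0.002306

Q ≈ 21200 W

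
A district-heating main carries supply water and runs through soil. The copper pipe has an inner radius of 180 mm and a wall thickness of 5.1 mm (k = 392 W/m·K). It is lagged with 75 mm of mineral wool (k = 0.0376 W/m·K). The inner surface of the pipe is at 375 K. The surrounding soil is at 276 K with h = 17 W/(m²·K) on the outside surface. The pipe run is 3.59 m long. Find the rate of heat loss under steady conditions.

Q ≈ 241 W

Radial resistances (cylindrical: R_cond = ln(r_o/r_i)/(2πkL), R_conv = 1/(h·2πrL)):
R_copper pipe wall = ln(185.1/180)/(2π×392×3.59) = 3.16×10^-6 K/W
R_mineral wool = ln(260.1/185.1)/(2π×0.0376×3.59) = 0.4011 K/W
R_outer film = 1/(h_o·2πr_oL) = 1/(17×2π×0.2601×3.59) = 0.01003 K/W
R_total = 0.4111 K/W
Q = ΔT/R_total = 99/0.4111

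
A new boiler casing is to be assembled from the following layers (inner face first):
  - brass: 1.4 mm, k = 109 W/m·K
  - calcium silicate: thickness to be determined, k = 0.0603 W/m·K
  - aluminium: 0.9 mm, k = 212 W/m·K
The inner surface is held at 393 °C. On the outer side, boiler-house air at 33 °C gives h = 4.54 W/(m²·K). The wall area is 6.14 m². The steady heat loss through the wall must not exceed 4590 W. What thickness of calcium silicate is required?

Series thermal resistances:
R_brass = L/(kA) = 0.0014/(109×6.14) = 2.092×10^-6 K/W
R_aluminium = L/(kA) = 0.0009/(212×6.14) = 6.914×10^-7 K/W
R_outer film = 1/(h_o·A) = 1/(4.54×6.14) = 0.03587 K/W
Sum of the known resistances R_other = 0.03588 K/W
Required total resistance R_tot = ΔT/Q_allow = 360/4590 = 0.07843 K/W
R_calcium silicate = R_tot − R_other = 0.04255 K/W
L = R·k·A = 0.04255×0.0603×6.14

L ≈ 15.8 mm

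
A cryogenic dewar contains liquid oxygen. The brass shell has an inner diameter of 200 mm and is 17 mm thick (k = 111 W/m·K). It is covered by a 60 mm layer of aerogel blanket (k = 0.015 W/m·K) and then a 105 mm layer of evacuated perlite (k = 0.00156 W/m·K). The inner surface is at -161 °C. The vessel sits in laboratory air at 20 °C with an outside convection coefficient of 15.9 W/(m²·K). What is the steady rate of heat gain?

Q ≈ 1.47 W

For a spherical shell R = (1/r₁ − 1/r₂)/(4πk); film R = 1/(h·4πr²). In series:
R_brass shell = (1/0.1 − 1/0.117)/(4π×111) = 0.001042 K/W
R_aerogel blanket = (1/0.117 − 1/0.177)/(4π×0.015) = 15.37 K/W
R_evacuated perlite = (1/0.177 − 1/0.282)/(4π×0.00156) = 107.3 K/W
R_outer film = 1/(h·4πr_o²) = 1/(15.9×4π×0.282²) = 0.06294 K/W
R_total = 122.7 K/W
Q = ΔT/R_total = 181/122.7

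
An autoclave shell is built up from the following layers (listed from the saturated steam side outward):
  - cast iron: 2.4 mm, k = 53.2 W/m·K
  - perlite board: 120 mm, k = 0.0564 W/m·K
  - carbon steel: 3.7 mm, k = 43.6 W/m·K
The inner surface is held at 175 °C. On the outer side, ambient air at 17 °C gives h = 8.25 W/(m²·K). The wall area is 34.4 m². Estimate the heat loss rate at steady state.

Series thermal resistances:
R_cast iron = L/(kA) = 0.0024/(53.2×34.4) = 1.311×10^-6 K/W
R_perlite board = L/(kA) = 0.12/(0.0564×34.4) = 0.06185 K/W
R_carbon steel = L/(kA) = 0.0037/(43.6×34.4) = 2.467×10^-6 K/W
R_outer film = 1/(h_o·A) = 1/(8.25×34.4) = 0.003524 K/W
R_total = 0.06538 K/W
Q = ΔT / R_total = 158 / 0.06538

Q ≈ 2420 W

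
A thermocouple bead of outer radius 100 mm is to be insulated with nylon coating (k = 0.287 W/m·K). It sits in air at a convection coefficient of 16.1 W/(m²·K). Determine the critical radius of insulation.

For a sphere r_cr = 2k/h = 2×0.287/16.1
r_cr = 35.7 mm; since the bare radius (100 mm) is above r_cr, any added insulation will reduce heat loss.

r_cr ≈ 35.7 mm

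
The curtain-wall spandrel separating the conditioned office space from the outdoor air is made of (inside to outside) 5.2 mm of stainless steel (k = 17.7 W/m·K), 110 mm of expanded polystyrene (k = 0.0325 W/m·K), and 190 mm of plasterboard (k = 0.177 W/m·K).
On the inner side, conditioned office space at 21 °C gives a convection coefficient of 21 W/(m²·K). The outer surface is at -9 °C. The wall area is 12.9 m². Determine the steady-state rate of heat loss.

Q ≈ 85.9 W

Model the wall as resistances in series:
R_inner film = 1/(h_i·A) = 1/(21×12.9) = 0.003691 K/W
R_stainless steel = L/(kA) = 0.0052/(17.7×12.9) = 2.277×10^-5 K/W
R_expanded polystyrene = L/(kA) = 0.11/(0.0325×12.9) = 0.2624 K/W
R_plasterboard = L/(kA) = 0.19/(0.177×12.9) = 0.08321 K/W
R_total = 0.3493 K/W
Q = ΔT / R_total = 30 / 0.3493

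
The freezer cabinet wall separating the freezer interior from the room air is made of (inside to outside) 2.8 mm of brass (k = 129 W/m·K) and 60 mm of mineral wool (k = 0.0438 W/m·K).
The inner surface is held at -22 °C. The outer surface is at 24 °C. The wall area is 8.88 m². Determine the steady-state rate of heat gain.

Series thermal resistances:
R_brass = L/(kA) = 0.0028/(129×8.88) = 2.444×10^-6 K/W
R_mineral wool = L/(kA) = 0.06/(0.0438×8.88) = 0.1543 K/W
R_total = 0.1543 K/W
Q = ΔT / R_total = 46 / 0.1543

Q ≈ 298 W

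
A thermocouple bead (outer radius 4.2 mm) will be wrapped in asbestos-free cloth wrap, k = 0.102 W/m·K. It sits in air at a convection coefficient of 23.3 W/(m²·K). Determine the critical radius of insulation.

r_cr ≈ 8.76 mm

For a sphere r_cr = 2k/h = 2×0.102/23.3
r_cr = 8.76 mm; since the bare radius (4.2 mm) is below r_cr, adding a thin layer of insulation will *increase* heat loss.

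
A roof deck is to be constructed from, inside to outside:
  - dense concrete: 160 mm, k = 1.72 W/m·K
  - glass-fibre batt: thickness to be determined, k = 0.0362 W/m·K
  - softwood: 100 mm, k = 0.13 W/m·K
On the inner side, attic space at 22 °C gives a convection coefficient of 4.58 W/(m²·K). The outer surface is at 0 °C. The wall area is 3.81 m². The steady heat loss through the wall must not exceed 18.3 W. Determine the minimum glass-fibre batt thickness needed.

L ≈ 127 mm

Thermal resistances in series:
R_inner film = 1/(h_i·A) = 1/(4.58×3.81) = 0.05731 K/W
R_dense concrete = L/(kA) = 0.16/(1.72×3.81) = 0.02442 K/W
R_softwood = L/(kA) = 0.1/(0.13×3.81) = 0.2019 K/W
Sum of the known resistances R_other = 0.2836 K/W
Required total resistance R_tot = ΔT/Q_allow = 22/18.3 = 1.202 K/W
R_glass-fibre batt = R_tot − R_other = 0.9186 K/W
L = R·k·A = 0.9186×0.0362×3.81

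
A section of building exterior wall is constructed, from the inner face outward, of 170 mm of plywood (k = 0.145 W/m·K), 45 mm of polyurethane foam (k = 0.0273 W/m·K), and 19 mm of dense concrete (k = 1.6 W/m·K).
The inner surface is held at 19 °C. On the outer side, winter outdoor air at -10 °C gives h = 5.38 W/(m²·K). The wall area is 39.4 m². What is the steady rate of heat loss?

Q ≈ 379 W

Series thermal resistances:
R_plywood = L/(kA) = 0.17/(0.145×39.4) = 0.02976 K/W
R_polyurethane foam = L/(kA) = 0.045/(0.0273×39.4) = 0.04184 K/W
R_dense concrete = L/(kA) = 0.019/(1.6×39.4) = 3.014×10^-4 K/W
R_outer film = 1/(h_o·A) = 1/(5.38×39.4) = 0.004718 K/W
R_total = 0.07661 K/W
Q = ΔT / R_total = 29 / 0.07661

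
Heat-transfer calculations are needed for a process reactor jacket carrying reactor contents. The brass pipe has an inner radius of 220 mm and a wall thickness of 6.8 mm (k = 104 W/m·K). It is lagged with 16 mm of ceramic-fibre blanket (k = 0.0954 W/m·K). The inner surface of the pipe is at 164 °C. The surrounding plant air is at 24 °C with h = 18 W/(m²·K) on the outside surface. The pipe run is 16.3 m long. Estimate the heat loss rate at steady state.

Radial resistances (cylindrical: R_cond = ln(r_o/r_i)/(2πkL), R_conv = 1/(h·2πrL)):
R_brass pipe wall = ln(226.8/220)/(2π×104×16.3) = 2.858×10^-6 K/W
R_ceramic-fibre blanket = ln(242.8/226.8)/(2π×0.0954×16.3) = 0.006977 K/W
R_outer film = 1/(h_o·2πr_oL) = 1/(18×2π×0.2428×16.3) = 0.002234 K/W
R_total = 0.009214 K/W
Q = ΔT/R_total = 140/0.009214

Q ≈ 15200 W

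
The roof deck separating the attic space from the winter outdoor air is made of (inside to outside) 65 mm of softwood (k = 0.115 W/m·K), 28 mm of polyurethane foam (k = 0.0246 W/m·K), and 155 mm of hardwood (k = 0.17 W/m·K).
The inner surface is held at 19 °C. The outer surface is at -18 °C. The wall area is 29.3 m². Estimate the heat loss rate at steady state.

Q ≈ 415 W

Model the wall as resistances in series:
R_softwood = L/(kA) = 0.065/(0.115×29.3) = 0.01929 K/W
R_polyurethane foam = L/(kA) = 0.028/(0.0246×29.3) = 0.03885 K/W
R_hardwood = L/(kA) = 0.155/(0.17×29.3) = 0.03112 K/W
R_total = 0.08926 K/W
Q = ΔT / R_total = 37 / 0.08926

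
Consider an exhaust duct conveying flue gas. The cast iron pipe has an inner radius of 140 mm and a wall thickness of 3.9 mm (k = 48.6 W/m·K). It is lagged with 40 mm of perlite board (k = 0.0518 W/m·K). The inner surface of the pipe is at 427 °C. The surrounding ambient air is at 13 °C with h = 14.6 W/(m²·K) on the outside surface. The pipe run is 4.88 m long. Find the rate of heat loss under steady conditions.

For a radial system each layer contributes R = ln(r_out/r_in)/(2πkL); films add R = 1/(hA).
R_cast iron pipe wall = ln(143.9/140)/(2π×48.6×4.88) = 1.844×10^-5 K/W
R_perlite board = ln(183.9/143.9)/(2π×0.0518×4.88) = 0.1544 K/W
R_outer film = 1/(h_o·2πr_oL) = 1/(14.6×2π×0.1839×4.88) = 0.01215 K/W
R_total = 0.1666 K/W
Q = ΔT/R_total = 414/0.1666

Q ≈ 2490 W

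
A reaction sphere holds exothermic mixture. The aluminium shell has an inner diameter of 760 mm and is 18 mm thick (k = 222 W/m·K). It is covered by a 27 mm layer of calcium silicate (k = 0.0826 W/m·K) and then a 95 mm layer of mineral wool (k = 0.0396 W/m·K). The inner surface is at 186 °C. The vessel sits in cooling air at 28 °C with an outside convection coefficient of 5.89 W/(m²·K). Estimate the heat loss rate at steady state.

Q ≈ 148 W

For a spherical shell R = (1/r₁ − 1/r₂)/(4πk); film R = 1/(h·4πr²). In series:
R_aluminium shell = (1/0.38 − 1/0.398)/(4π×222) = 4.266×10^-5 K/W
R_calcium silicate = (1/0.398 − 1/0.425)/(4π×0.0826) = 0.1538 K/W
R_mineral wool = (1/0.425 − 1/0.52)/(4π×0.0396) = 0.8638 K/W
R_outer film = 1/(h·4πr_o²) = 1/(5.89×4π×0.52²) = 0.04997 K/W
R_total = 1.068 K/W
Q = ΔT/R_total = 158/1.068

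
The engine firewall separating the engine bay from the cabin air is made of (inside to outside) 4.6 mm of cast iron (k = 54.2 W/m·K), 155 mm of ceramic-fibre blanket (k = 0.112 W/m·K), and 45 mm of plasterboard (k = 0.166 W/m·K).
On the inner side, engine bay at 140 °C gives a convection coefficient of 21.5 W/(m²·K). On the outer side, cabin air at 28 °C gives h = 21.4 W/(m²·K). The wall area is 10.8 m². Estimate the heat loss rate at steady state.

Series thermal resistances:
R_inner film = 1/(h_i·A) = 1/(21.5×10.8) = 0.004307 K/W
R_cast iron = L/(kA) = 0.0046/(54.2×10.8) = 7.858×10^-6 K/W
R_ceramic-fibre blanket = L/(kA) = 0.155/(0.112×10.8) = 0.1281 K/W
R_plasterboard = L/(kA) = 0.045/(0.166×10.8) = 0.0251 K/W
R_outer film = 1/(h_o·A) = 1/(21.4×10.8) = 0.004327 K/W
R_total = 0.1619 K/W
Q = ΔT / R_total = 112 / 0.1619

Q ≈ 692 W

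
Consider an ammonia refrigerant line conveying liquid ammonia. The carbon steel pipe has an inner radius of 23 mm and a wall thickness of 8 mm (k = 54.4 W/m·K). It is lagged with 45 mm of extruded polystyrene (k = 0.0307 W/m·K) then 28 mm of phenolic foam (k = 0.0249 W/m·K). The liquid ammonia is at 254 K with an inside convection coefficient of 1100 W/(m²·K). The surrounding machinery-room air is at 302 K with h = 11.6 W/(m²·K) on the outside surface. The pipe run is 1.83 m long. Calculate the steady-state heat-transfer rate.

Radial resistances (cylindrical: R_cond = ln(r_o/r_i)/(2πkL), R_conv = 1/(h·2πrL)):
R_inner film = 1/(h_i·2πr₁L) = 1/(1100×2π×0.023×1.83) = 0.003438 K/W
R_carbon steel pipe wall = ln(31/23)/(2π×54.4×1.83) = 4.772×10^-4 K/W
R_extruded polystyrene = ln(76/31)/(2π×0.0307×1.83) = 2.54 K/W
R_phenolic foam = ln(104/76)/(2π×0.0249×1.83) = 1.096 K/W
R_outer film = 1/(h_o·2πr_oL) = 1/(11.6×2π×0.104×1.83) = 0.07209 K/W
R_total = 3.712 K/W
Q = ΔT/R_total = 48/3.712

Q ≈ 12.9 W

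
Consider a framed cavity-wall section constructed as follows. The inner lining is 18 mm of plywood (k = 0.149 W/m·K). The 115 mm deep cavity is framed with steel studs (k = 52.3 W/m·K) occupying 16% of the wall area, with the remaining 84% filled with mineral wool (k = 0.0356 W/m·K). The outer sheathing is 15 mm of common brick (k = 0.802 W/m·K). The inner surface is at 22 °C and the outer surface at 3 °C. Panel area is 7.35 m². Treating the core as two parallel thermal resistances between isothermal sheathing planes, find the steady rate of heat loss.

Q ≈ 912 W

Sheathing layers in series; stud and cavity paths in parallel between them.
R_inner = 0.018/(0.149×7.35) = 0.01644 K/W
R_stud  = 0.115/(52.3×0.16×7.35) = 0.00187 K/W
R_cav   = 0.115/(0.0356×0.84×7.35) = 0.5232 K/W
1/R_core = 1/R_stud + 1/R_cav → R_core = 0.001863 K/W
R_outer = 0.015/(0.802×7.35) = 0.002545 K/W
R_total = 0.02084 K/W
Q = ΔT/R_total = 19/0.02084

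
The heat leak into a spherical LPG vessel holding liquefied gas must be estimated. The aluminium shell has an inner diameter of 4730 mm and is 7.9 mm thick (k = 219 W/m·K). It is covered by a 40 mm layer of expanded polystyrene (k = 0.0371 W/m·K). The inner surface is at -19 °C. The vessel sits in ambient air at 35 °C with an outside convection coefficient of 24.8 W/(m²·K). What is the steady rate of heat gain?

Q ≈ 3480 W

Radial (spherical) resistances in series:
R_aluminium shell = (1/2.365 − 1/2.3729)/(4π×219) = 5.115×10^-7 K/W
R_expanded polystyrene = (1/2.3729 − 1/2.4129)/(4π×0.0371) = 0.01499 K/W
R_outer film = 1/(h·4πr_o²) = 1/(24.8×4π×2.4129²) = 5.511×10^-4 K/W
R_total = 0.01554 K/W
Q = ΔT/R_total = 54/0.01554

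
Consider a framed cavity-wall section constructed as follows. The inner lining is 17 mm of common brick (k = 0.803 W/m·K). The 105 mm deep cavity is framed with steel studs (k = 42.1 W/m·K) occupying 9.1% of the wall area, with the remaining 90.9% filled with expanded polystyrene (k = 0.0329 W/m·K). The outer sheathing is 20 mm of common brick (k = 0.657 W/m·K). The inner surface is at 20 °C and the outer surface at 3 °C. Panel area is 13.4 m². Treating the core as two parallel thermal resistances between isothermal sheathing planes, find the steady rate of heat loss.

Sheathing layers in series; stud and cavity paths in parallel between them.
R_inner = 0.017/(0.803×13.4) = 0.00158 K/W
R_stud  = 0.105/(42.1×0.091×13.4) = 0.002045 K/W
R_cav   = 0.105/(0.0329×0.909×13.4) = 0.262 K/W
1/R_core = 1/R_stud + 1/R_cav → R_core = 0.002029 K/W
R_outer = 0.02/(0.657×13.4) = 0.002272 K/W
R_total = 0.005881 K/W
Q = ΔT/R_total = 17/0.005881

Q ≈ 2890 W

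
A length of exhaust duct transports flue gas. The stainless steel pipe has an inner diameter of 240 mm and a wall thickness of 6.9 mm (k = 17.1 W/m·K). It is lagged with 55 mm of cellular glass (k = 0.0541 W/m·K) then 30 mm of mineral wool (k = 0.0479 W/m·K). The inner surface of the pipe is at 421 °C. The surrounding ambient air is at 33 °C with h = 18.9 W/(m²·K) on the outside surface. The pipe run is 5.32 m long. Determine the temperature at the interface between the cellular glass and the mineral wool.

For a radial system each layer contributes R = ln(r_out/r_in)/(2πkL); films add R = 1/(hA).
R_stainless steel pipe wall = ln(126.9/120)/(2π×17.1×5.32) = 9.781×10^-5 K/W
R_cellular glass = ln(181.9/126.9)/(2π×0.0541×5.32) = 0.1991 K/W
R_mineral wool = ln(211.9/181.9)/(2π×0.0479×5.32) = 0.09534 K/W
R_outer film = 1/(h_o·2πr_oL) = 1/(18.9×2π×0.2119×5.32) = 0.00747 K/W
R_total = 0.302 K/W
Q = ΔT/R_total = 388/0.302
Q = 1280 W
T_interface = T_inner − Q·ΣR(inner→interface) = 421 − 1280×0.1992

T ≈ 165 °C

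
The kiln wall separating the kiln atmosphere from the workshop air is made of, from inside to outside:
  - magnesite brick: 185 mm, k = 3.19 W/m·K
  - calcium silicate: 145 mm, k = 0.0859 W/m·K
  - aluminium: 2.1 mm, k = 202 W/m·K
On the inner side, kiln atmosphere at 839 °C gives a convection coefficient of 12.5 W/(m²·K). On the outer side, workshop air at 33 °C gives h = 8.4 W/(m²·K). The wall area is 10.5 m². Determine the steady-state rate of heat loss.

Q ≈ 4350 W

Model the wall as resistances in series:
R_inner film = 1/(h_i·A) = 1/(12.5×10.5) = 0.007619 K/W
R_magnesite brick = L/(kA) = 0.185/(3.19×10.5) = 0.005523 K/W
R_calcium silicate = L/(kA) = 0.145/(0.0859×10.5) = 0.1608 K/W
R_aluminium = L/(kA) = 0.0021/(202×10.5) = 9.901×10^-7 K/W
R_outer film = 1/(h_o·A) = 1/(8.4×10.5) = 0.01134 K/W
R_total = 0.1852 K/W
Q = ΔT / R_total = 806 / 0.1852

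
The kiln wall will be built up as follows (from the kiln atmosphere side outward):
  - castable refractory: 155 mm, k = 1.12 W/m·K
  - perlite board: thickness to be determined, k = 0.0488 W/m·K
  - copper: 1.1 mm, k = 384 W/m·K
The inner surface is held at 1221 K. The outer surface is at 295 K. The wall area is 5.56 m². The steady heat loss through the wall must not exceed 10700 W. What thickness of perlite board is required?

L ≈ 16.7 mm

Treating each layer as a thermal resistance in series:
R_castable refractory = L/(kA) = 0.155/(1.12×5.56) = 0.02489 K/W
R_copper = L/(kA) = 0.0011/(384×5.56) = 5.152×10^-7 K/W
Sum of the known resistances R_other = 0.02489 K/W
Required total resistance R_tot = ΔT/Q_allow = 926/10700 = 0.08654 K/W
R_perlite board = R_tot − R_other = 0.06165 K/W
L = R·k·A = 0.06165×0.0488×5.56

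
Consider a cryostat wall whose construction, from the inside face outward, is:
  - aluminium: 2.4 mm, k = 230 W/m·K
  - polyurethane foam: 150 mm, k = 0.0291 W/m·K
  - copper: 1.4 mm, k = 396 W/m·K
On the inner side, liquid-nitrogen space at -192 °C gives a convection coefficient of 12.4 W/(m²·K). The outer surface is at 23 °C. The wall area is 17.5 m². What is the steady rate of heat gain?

Treating each layer as a thermal resistance in series:
R_inner film = 1/(h_i·A) = 1/(12.4×17.5) = 0.004608 K/W
R_aluminium = L/(kA) = 0.0024/(230×17.5) = 5.963×10^-7 K/W
R_polyurethane foam = L/(kA) = 0.15/(0.0291×17.5) = 0.2946 K/W
R_copper = L/(kA) = 0.0014/(396×17.5) = 2.02×10^-7 K/W
R_total = 0.2992 K/W
Q = ΔT / R_total = 215 / 0.2992

Q ≈ 719 W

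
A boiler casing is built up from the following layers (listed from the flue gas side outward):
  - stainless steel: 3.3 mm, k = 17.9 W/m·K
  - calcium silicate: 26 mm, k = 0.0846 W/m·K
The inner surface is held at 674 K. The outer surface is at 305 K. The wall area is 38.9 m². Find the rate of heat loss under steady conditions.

Q ≈ 46700 W

Thermal resistances in series:
R_stainless steel = L/(kA) = 0.0033/(17.9×38.9) = 4.739×10^-6 K/W
R_calcium silicate = L/(kA) = 0.026/(0.0846×38.9) = 0.0079 K/W
R_total = 0.007905 K/W
Q = ΔT / R_total = 369 / 0.007905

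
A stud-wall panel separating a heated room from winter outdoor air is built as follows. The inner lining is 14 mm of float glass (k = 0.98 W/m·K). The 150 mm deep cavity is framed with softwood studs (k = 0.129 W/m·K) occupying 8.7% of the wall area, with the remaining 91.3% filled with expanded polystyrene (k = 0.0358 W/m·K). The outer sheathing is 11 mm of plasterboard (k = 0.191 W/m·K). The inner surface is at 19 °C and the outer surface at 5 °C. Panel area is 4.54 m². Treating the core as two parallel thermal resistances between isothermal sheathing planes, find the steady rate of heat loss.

Sheathing layers in series; stud and cavity paths in parallel between them.
R_inner = 0.014/(0.98×4.54) = 0.003147 K/W
R_stud  = 0.15/(0.129×0.087×4.54) = 2.944 K/W
R_cav   = 0.15/(0.0358×0.913×4.54) = 1.011 K/W
1/R_core = 1/R_stud + 1/R_cav → R_core = 0.7525 K/W
R_outer = 0.011/(0.191×4.54) = 0.01269 K/W
R_total = 0.7683 K/W
Q = ΔT/R_total = 14/0.7683

Q ≈ 18.2 W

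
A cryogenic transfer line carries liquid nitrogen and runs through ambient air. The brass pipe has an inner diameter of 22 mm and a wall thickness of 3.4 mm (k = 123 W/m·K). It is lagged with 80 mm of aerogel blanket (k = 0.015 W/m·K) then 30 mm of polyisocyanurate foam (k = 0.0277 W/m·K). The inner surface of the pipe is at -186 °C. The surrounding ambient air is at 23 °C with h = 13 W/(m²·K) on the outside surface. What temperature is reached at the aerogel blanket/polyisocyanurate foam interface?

T ≈ 6.73 °C

Per-layer cylindrical resistances, series-summed:
R_brass pipe wall = ln(14.4/11)/(2π×123×1) = 3.485×10^-4 K/W
R_aerogel blanket = ln(94.4/14.4)/(2π×0.015×1) = 19.95 K/W
R_polyisocyanurate foam = ln(124.4/94.4)/(2π×0.0277×1) = 1.586 K/W
R_outer film = 1/(h_o·2πr_oL) = 1/(13×2π×0.1244×1) = 0.09841 K/W
R_total = 21.64 K/W
Q = ΔT/R_total = 209/21.64
Q = 9.66 W/m
T_interface = T_inner + Q·ΣR(inner→interface) = -186 + 9.66×19.95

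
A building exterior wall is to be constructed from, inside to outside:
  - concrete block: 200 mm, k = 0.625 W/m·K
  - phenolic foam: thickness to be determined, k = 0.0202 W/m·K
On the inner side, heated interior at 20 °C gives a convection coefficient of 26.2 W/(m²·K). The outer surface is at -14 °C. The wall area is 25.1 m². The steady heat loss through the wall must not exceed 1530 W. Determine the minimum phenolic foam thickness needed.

L ≈ 4.03 mm

Thermal resistances in series:
R_inner film = 1/(h_i·A) = 1/(26.2×25.1) = 0.001521 K/W
R_concrete block = L/(kA) = 0.2/(0.625×25.1) = 0.01275 K/W
Sum of the known resistances R_other = 0.01427 K/W
Required total resistance R_tot = ΔT/Q_allow = 34/1530 = 0.02222 K/W
R_phenolic foam = R_tot − R_other = 0.007953 K/W
L = R·k·A = 0.007953×0.0202×25.1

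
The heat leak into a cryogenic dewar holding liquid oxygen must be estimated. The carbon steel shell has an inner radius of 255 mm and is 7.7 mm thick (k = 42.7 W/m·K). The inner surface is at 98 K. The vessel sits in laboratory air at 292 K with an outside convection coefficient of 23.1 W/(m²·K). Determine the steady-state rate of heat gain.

For a spherical shell R = (1/r₁ − 1/r₂)/(4πk); film R = 1/(h·4πr²). In series:
R_carbon steel shell = (1/0.255 − 1/0.2627)/(4π×42.7) = 2.142×10^-4 K/W
R_outer film = 1/(h·4πr_o²) = 1/(23.1×4π×0.2627²) = 0.04992 K/W
R_total = 0.05013 K/W
Q = ΔT/R_total = 194/0.05013

Q ≈ 3870 W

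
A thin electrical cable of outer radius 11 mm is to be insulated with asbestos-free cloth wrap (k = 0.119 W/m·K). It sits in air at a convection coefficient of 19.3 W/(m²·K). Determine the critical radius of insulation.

For a cylinder r_cr = k/h = 0.119/19.3
r_cr = 6.17 mm; since the bare radius (11 mm) is above r_cr, any added insulation will reduce heat loss.

r_cr ≈ 6.17 mm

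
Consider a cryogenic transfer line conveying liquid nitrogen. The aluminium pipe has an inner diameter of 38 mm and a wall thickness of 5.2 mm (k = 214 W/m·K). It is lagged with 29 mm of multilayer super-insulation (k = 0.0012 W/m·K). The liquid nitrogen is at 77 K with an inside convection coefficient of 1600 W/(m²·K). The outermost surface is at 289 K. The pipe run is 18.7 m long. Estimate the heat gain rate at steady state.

Q ≈ 37.9 W

Radial resistances (cylindrical: R_cond = ln(r_o/r_i)/(2πkL), R_conv = 1/(h·2πrL)):
R_inner film = 1/(h_i·2πr₁L) = 1/(1600×2π×0.019×18.7) = 2.8×10^-4 K/W
R_aluminium pipe wall = ln(24.2/19)/(2π×214×18.7) = 9.621×10^-6 K/W
R_multilayer super-insulation = ln(53.2/24.2)/(2π×0.0012×18.7) = 5.587 K/W
R_total = 5.587 K/W
Q = ΔT/R_total = 212/5.587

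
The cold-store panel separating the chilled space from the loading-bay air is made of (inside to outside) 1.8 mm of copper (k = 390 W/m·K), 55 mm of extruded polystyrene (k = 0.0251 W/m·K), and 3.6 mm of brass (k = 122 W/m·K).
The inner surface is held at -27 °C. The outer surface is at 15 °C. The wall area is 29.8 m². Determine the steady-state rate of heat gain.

Q ≈ 571 W

Model the wall as resistances in series:
R_copper = L/(kA) = 0.0018/(390×29.8) = 1.549×10^-7 K/W
R_extruded polystyrene = L/(kA) = 0.055/(0.0251×29.8) = 0.07353 K/W
R_brass = L/(kA) = 0.0036/(122×29.8) = 9.902×10^-7 K/W
R_total = 0.07353 K/W
Q = ΔT / R_total = 42 / 0.07353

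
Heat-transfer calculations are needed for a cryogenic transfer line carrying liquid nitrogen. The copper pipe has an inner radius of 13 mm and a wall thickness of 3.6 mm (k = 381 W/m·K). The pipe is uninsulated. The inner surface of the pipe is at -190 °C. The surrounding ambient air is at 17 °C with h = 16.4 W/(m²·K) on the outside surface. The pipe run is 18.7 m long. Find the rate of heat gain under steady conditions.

Treating each annulus and film as a series resistance:
R_copper pipe wall = ln(16.6/13)/(2π×381×18.7) = 5.461×10^-6 K/W
R_outer film = 1/(h_o·2πr_oL) = 1/(16.4×2π×0.0166×18.7) = 0.03126 K/W
R_total = 0.03127 K/W
Q = ΔT/R_total = 207/0.03127

Q ≈ 6620 W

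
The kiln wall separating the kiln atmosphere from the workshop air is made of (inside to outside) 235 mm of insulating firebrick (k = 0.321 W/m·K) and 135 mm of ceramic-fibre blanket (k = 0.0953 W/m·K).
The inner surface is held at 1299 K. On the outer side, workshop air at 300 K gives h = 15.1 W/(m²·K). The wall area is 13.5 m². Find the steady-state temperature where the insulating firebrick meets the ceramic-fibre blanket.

Model the wall as resistances in series:
R_insulating firebrick = L/(kA) = 0.235/(0.321×13.5) = 0.05423 K/W
R_ceramic-fibre blanket = L/(kA) = 0.135/(0.0953×13.5) = 0.1049 K/W
R_outer film = 1/(h_o·A) = 1/(15.1×13.5) = 0.004906 K/W
R_total = 0.1641 K/W;  Q = ΔT/R_total = 999/0.1641 = 6089 W
T_interface = T_inner − Q·ΣR(inner→interface) = 1299 − 6090×0.05423

T ≈ 969 K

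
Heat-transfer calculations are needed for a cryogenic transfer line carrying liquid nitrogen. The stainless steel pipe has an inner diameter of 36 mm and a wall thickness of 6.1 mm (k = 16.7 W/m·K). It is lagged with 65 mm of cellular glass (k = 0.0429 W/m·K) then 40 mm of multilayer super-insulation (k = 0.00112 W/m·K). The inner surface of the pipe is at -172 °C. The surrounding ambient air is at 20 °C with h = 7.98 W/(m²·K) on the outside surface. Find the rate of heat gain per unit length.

Cylindrical conduction, so R = ln(r₂/r₁)/(2πkL) per layer, in series:
R_stainless steel pipe wall = ln(24.1/18)/(2π×16.7×1) = 0.002781 K/W
R_cellular glass = ln(89.1/24.1)/(2π×0.0429×1) = 4.851 K/W
R_multilayer super-insulation = ln(129.1/89.1)/(2π×0.00112×1) = 52.7 K/W
R_outer film = 1/(h_o·2πr_oL) = 1/(7.98×2π×0.1291×1) = 0.1545 K/W
R_total = 57.7 K/W
Q = ΔT/R_total = 192/57.7

q′ ≈ 3.33 W/m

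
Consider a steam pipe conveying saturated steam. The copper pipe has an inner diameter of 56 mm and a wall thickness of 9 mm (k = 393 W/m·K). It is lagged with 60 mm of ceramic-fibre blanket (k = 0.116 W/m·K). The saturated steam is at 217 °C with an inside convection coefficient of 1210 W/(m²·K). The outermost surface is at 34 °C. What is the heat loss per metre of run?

q′ ≈ 138 W/m

For a radial system each layer contributes R = ln(r_out/r_in)/(2πkL); films add R = 1/(hA).
R_inner film = 1/(h_i·2πr₁L) = 1/(1210×2π×0.028×1) = 0.004698 K/W
R_copper pipe wall = ln(37/28)/(2π×393×1) = 1.129×10^-4 K/W
R_ceramic-fibre blanket = ln(97/37)/(2π×0.116×1) = 1.322 K/W
R_total = 1.327 K/W
Q = ΔT/R_total = 183/1.327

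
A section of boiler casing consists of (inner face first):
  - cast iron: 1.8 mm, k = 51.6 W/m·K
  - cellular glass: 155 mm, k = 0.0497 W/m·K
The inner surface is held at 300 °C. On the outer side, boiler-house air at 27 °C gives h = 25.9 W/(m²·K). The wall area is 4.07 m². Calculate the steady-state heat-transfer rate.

Using the resistance-network approach (series):
R_cast iron = L/(kA) = 0.0018/(51.6×4.07) = 8.571×10^-6 K/W
R_cellular glass = L/(kA) = 0.155/(0.0497×4.07) = 0.7663 K/W
R_outer film = 1/(h_o·A) = 1/(25.9×4.07) = 0.009486 K/W
R_total = 0.7758 K/W
Q = ΔT / R_total = 273 / 0.7758

Q ≈ 352 W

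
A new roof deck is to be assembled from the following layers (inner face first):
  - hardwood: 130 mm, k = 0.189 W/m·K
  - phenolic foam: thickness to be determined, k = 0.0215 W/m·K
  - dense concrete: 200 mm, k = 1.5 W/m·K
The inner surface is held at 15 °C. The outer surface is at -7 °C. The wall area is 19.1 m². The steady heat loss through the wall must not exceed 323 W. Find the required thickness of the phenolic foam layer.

Treating each layer as a thermal resistance in series:
R_hardwood = L/(kA) = 0.13/(0.189×19.1) = 0.03601 K/W
R_dense concrete = L/(kA) = 0.2/(1.5×19.1) = 0.006981 K/W
Sum of the known resistances R_other = 0.04299 K/W
Required total resistance R_tot = ΔT/Q_allow = 22/323 = 0.06811 K/W
R_phenolic foam = R_tot − R_other = 0.02512 K/W
L = R·k·A = 0.02512×0.0215×19.1

L ≈ 10.3 mm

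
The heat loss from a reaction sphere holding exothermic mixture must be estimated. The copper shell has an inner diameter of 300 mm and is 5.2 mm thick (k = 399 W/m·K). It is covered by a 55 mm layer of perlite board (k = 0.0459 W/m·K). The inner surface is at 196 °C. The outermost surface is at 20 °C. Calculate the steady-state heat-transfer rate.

Q ≈ 60.2 W

Each spherical layer contributes R = (1/r_i − 1/r_o)/(4πk):
R_copper shell = (1/0.15 − 1/0.1552)/(4π×399) = 4.455×10^-5 K/W
R_perlite board = (1/0.1552 − 1/0.2102)/(4π×0.0459) = 2.923 K/W
R_total = 2.923 K/W
Q = ΔT/R_total = 176/2.923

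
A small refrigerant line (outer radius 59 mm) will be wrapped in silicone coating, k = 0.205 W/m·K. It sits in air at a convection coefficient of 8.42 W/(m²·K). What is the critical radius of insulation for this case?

For a cylinder r_cr = k/h = 0.205/8.42
r_cr = 24.3 mm; since the bare radius (59 mm) is above r_cr, any added insulation will reduce heat loss.

r_cr ≈ 24.3 mm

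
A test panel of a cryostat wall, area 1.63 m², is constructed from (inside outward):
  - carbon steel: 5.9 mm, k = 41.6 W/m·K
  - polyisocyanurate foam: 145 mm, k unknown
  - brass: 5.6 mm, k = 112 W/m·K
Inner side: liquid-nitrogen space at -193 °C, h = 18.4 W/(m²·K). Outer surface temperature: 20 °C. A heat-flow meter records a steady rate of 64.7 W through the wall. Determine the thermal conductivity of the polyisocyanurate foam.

Treating each layer as a thermal resistance in series:
R_inner film = 1/(h_i·A) = 1/(18.4×1.63) = 0.03334 K/W
R_carbon steel = L/(kA) = 0.0059/(41.6×1.63) = 8.701×10^-5 K/W
R_brass = L/(kA) = 0.0056/(112×1.63) = 3.067×10^-5 K/W
Sum of known resistances R_other = 0.03346 K/W
Total R = ΔT/Q = 213/64.7 = 3.292 K/W
R_polyisocyanurate foam = R_total − R_other = 3.259 K/W
k = L/(R·A) = 0.145/(3.259×1.63)

k ≈ 0.0273 W/(m·K)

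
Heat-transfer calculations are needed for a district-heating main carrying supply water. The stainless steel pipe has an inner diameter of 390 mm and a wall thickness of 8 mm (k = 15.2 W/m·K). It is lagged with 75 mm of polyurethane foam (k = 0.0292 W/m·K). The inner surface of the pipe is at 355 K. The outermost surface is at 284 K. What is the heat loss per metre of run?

q′ ≈ 41.4 W/m

Per-layer cylindrical resistances, series-summed:
R_stainless steel pipe wall = ln(203/195)/(2π×15.2×1) = 4.21×10^-4 K/W
R_polyurethane foam = ln(278/203)/(2π×0.0292×1) = 1.714 K/W
R_total = 1.714 K/W
Q = ΔT/R_total = 71/1.714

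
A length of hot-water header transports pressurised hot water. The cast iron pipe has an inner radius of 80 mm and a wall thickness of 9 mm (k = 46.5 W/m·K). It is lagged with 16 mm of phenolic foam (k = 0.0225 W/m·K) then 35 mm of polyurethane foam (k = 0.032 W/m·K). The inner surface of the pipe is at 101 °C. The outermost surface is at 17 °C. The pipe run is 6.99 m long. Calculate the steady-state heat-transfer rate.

Cylindrical conduction, so R = ln(r₂/r₁)/(2πkL) per layer, in series:
R_cast iron pipe wall = ln(89/80)/(2π×46.5×6.99) = 5.22×10^-5 K/W
R_phenolic foam = ln(105/89)/(2π×0.0225×6.99) = 0.1673 K/W
R_polyurethane foam = ln(140/105)/(2π×0.032×6.99) = 0.2047 K/W
R_total = 0.372 K/W
Q = ΔT/R_total = 84/0.372

Q ≈ 226 W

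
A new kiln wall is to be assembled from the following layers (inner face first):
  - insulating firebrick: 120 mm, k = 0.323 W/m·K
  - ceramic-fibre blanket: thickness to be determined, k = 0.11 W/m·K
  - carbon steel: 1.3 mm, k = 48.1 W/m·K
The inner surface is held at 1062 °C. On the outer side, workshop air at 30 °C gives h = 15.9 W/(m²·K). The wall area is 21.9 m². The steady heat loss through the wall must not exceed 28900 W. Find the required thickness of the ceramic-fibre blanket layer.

L ≈ 38.2 mm

Using the resistance-network approach (series):
R_insulating firebrick = L/(kA) = 0.12/(0.323×21.9) = 0.01696 K/W
R_carbon steel = L/(kA) = 0.0013/(48.1×21.9) = 1.234×10^-6 K/W
R_outer film = 1/(h_o·A) = 1/(15.9×21.9) = 0.002872 K/W
Sum of the known resistances R_other = 0.01984 K/W
Required total resistance R_tot = ΔT/Q_allow = 1032/28900 = 0.03571 K/W
R_ceramic-fibre blanket = R_tot − R_other = 0.01587 K/W
L = R·k·A = 0.01587×0.11×21.9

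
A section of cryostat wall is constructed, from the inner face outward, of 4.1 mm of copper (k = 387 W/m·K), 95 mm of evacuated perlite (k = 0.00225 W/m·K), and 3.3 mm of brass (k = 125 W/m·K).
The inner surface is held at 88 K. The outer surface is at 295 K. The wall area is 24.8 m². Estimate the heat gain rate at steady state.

Model the wall as resistances in series:
R_copper = L/(kA) = 0.0041/(387×24.8) = 4.272×10^-7 K/W
R_evacuated perlite = L/(kA) = 0.095/(0.00225×24.8) = 1.703 K/W
R_brass = L/(kA) = 0.0033/(125×24.8) = 1.065×10^-6 K/W
R_total = 1.703 K/W
Q = ΔT / R_total = 207 / 1.703

Q ≈ 122 W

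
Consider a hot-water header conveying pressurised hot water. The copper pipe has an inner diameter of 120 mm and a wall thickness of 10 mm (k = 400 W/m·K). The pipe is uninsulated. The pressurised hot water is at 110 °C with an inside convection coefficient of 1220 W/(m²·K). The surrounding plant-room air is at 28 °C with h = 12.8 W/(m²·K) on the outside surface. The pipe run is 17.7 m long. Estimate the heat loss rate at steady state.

Q ≈ 8070 W

Treating each annulus and film as a series resistance:
R_inner film = 1/(h_i·2πr₁L) = 1/(1220×2π×0.06×17.7) = 1.228×10^-4 K/W
R_copper pipe wall = ln(70/60)/(2π×400×17.7) = 3.465×10^-6 K/W
R_outer film = 1/(h_o·2πr_oL) = 1/(12.8×2π×0.07×17.7) = 0.01004 K/W
R_total = 0.01016 K/W
Q = ΔT/R_total = 82/0.01016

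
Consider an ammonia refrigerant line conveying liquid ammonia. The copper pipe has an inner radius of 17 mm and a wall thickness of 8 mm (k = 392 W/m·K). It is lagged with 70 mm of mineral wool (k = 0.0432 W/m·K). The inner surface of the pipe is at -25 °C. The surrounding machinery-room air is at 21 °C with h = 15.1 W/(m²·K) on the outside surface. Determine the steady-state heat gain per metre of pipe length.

Radial resistances (cylindrical: R_cond = ln(r_o/r_i)/(2πkL), R_conv = 1/(h·2πrL)):
R_copper pipe wall = ln(25/17)/(2π×392×1) = 1.566×10^-4 K/W
R_mineral wool = ln(95/25)/(2π×0.0432×1) = 4.918 K/W
R_outer film = 1/(h_o·2πr_oL) = 1/(15.1×2π×0.095×1) = 0.1109 K/W
R_total = 5.029 K/W
Q = ΔT/R_total = 46/5.029

q′ ≈ 9.15 W/m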